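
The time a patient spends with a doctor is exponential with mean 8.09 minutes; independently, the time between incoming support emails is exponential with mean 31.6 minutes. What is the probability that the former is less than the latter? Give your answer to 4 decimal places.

0.7962

λ_1 = 1/8.09 = 0.123609, λ_2 = 1/31.6 = 0.0316456.
For independent exponentials, P(the former < the latter) = λ_1/(λ_1+λ_2) = 0.123609/0.155255 ≈ 0.7962.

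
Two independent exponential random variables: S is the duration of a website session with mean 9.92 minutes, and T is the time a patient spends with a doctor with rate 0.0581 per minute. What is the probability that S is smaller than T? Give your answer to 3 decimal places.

0.634

λ_1 = 1/9.92 = 0.100806, λ_2 = 0.0581.
For independent exponentials, P(S < T) = λ_1/(λ_1+λ_2) = 0.100806/0.158906 ≈ 0.634.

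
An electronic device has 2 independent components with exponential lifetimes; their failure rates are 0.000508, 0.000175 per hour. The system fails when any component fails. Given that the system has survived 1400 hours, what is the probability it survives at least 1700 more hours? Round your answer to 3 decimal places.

0.313

Time to first failure ~ Exp(Σλ) with Σλ = 0.000683.
By memorylessness, P(T > 1400+1700 | T > 1400) = P(T > 1700) = e^(−0.000683·1700) ≈ 0.313.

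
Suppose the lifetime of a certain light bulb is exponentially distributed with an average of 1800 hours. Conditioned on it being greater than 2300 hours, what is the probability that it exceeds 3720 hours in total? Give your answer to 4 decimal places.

The rate is λ = 1/1800 = 0.000555556 per hour.
The exponential is memoryless, so the remaining time is again Exp(λ): the condition X > 2300 is irrelevant.
P(X > 1420) = e^(−0.78889) ≈ 0.4543.

0.4543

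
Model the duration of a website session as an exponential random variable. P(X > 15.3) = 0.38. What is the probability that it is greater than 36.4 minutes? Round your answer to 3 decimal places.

e^(−λ·15.3) = 0.38 ⇒ λ = −ln(0.38)/15.3 = 0.0632408.
P(X > 36.4) = e^(−0.0632408·36.4) = e^(−2.302) ≈ 0.100.

0.100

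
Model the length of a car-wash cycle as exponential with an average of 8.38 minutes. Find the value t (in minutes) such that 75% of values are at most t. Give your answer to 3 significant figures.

The rate is λ = 1/8.38 = 0.119332 per minute.
Set 1 − e^(−λt) = 0.75, so t = −ln(0.25)/λ = 1.3863/0.119332 ≈ 11.6171 minutes.

11.6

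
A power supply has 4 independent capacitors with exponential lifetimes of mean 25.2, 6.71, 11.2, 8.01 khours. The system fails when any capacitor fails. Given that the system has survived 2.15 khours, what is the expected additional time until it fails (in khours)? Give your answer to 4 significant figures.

First-failure rate Σλ = 1/25.2 + 1/6.71 + 1/11.2 + 1/8.01 = 0.402843.
By memorylessness the expected residual is 1/Σλ = 2.48235 khours, regardless of the 2.15 already elapsed.

2.482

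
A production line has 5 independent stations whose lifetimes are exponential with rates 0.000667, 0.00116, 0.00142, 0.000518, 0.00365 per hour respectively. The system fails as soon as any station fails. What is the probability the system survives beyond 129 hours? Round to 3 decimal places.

0.384

The time to first failure is exponential with rate Σλ = 0.000667 + 0.00116 + 0.00142 + 0.000518 + 0.00365 = 0.007415.
P(min > 129) = e^(−0.007415·129) = e^(−0.95653) ≈ 0.384.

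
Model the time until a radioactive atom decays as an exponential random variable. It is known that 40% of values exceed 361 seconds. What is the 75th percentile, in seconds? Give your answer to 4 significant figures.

e^(−λ·361) = 0.40 ⇒ λ = −ln(0.40)/361 = 0.0025382.
75th percentile: 1 − e^(−λt) = 0.75, t = −ln(0.25)/λ = 546.172 seconds.

546.2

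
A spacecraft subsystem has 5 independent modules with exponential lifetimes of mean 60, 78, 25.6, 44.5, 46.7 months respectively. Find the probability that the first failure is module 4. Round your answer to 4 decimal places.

0.1999

Rates: λ_i = 1/mean_i → 0.0166667, 0.0128205, 0.0390625, 0.0224719, 0.0214133; Σλ = 0.112435.
P(module 4 first) = λ_4/Σλ = 0.0224719/0.112435 ≈ 0.1999.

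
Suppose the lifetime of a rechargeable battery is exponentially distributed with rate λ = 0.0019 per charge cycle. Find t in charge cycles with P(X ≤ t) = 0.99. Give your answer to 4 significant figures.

Set 1 − e^(−λt) = 0.99, so t = −ln(0.01)/λ = 4.6052/0.0019 ≈ 2423.77 charge cycles.

2424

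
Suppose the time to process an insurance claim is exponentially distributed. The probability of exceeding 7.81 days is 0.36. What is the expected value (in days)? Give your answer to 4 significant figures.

e^(−λ·7.81) = 0.36 ⇒ λ = −ln(0.36)/7.81 = 0.130813.
Mean = 1/λ = 7.64449 days.

7.644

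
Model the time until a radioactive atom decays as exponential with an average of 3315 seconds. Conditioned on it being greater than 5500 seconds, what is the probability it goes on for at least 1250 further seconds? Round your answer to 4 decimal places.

The rate is λ = 1/3315 = 0.000301659 per second.
By the memoryless property, P(X > 5500+1250 | X > 5500) = P(X > 1250).
P(X > 1250) = e^(−0.37707) ≈ 0.6859.

0.6859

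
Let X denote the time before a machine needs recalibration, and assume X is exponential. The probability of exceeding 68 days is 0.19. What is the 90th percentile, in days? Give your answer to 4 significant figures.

94.28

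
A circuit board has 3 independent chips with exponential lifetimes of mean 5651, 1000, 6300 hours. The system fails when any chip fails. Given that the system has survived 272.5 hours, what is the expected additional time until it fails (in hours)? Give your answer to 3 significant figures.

749

First-failure rate Σλ = 1/5651 + 1/1000 + 1/6300 = 0.00133569.
By memorylessness the expected residual is 1/Σλ = 748.677 hours, regardless of the 272.5 already elapsed.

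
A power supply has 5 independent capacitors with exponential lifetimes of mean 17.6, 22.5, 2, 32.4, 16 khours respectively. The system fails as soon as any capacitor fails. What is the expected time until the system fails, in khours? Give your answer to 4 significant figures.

1.440

The first failure time is exponential with rate Σλ_i = 1/17.6 + 1/22.5 + 1/2 + 1/32.4 + 1/16 = 0.694627 per khour.
E[min] = 1/Σλ = 1/0.694627 = 1.43962 khours.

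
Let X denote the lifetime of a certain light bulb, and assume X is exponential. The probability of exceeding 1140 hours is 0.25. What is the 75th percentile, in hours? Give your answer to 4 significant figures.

1140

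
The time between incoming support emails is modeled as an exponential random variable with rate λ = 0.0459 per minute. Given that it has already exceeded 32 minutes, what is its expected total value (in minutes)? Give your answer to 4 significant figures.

53.79

By memorylessness, E[X | X > 32] = 32 + 1/λ = 32 + 21.7865 = 53.7865 minutes.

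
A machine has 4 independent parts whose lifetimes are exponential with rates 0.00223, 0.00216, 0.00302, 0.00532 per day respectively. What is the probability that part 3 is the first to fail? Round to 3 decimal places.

The time to first failure is exponential with rate Σλ = 0.00223 + 0.00216 + 0.00302 + 0.00532 = 0.01273.
P(part 3 first) = λ_3/Σλ = 0.00302/0.01273 ≈ 0.237.

0.237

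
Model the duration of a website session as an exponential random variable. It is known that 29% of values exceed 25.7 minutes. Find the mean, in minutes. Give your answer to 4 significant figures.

20.76

e^(−λ·25.7) = 0.29 ⇒ λ = −ln(0.29)/25.7 = 0.0481663.
Mean = 1/λ = 20.7614 minutes.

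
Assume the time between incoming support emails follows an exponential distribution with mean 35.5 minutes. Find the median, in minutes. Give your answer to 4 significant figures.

24.61

The rate is λ = 1/35.5 = 0.028169 per minute.
Set 1 − e^(−λt) = 0.5, so t = −ln(0.5)/λ = 0.69315/0.028169 ≈ 24.6067 minutes.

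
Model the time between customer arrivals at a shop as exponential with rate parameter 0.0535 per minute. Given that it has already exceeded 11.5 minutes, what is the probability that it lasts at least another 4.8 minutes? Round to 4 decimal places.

0.7735

P(X > s+t | X > s) = e^(−λ(s+t))/e^(−λs) = e^(−λt), independent of s = 11.5.
P(X > 4.8) = e^(−0.2568) ≈ 0.7735.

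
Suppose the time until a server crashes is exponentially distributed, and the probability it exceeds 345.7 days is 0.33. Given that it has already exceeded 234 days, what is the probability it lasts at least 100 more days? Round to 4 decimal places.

0.7256

From e^(−λ·345.7) = 0.33, λ = −ln(0.33)/345.7 = 0.00320701.
Memoryless: P(X > 234+100 | X > 234) = P(X > 100) = e^(−0.00320701·100) ≈ 0.7256.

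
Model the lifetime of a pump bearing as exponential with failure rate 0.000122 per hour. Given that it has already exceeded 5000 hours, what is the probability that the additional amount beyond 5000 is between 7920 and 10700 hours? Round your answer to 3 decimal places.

0.109

Memoryless: the residual past 5000 is again Exp(λ).
P(7920 < residual < 10700) = e^(−λ·7920) − e^(−λ·10700) = 0.38051 − 0.27106 ≈ 0.109.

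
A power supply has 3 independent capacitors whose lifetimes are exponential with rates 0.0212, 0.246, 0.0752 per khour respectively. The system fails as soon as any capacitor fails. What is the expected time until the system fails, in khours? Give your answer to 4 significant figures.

The time to first failure is exponential with rate Σλ = 0.0212 + 0.246 + 0.0752 = 0.3424.
E[min] = 1/Σλ = 1/0.3424 = 2.92056 khours.

2.921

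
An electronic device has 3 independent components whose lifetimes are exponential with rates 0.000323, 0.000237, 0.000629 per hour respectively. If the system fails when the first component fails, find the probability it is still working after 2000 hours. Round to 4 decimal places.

0.0927

The time to first failure is exponential with rate Σλ = 0.000323 + 0.000237 + 0.000629 = 0.001189.
P(min > 2000) = e^(−0.001189·2000) = e^(−2.378) ≈ 0.0927.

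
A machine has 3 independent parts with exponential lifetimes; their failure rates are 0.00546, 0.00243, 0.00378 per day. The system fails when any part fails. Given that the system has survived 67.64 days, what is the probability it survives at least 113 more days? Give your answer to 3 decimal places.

Time to first failure ~ Exp(Σλ) with Σλ = 0.01167.
By memorylessness, P(T > 67.64+113 | T > 67.64) = P(T > 113) = e^(−0.01167·113) ≈ 0.267.

0.267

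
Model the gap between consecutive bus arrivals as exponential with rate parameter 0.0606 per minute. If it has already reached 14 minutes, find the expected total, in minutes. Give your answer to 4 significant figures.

30.50

By memorylessness, E[X | X > 14] = 14 + 1/λ = 14 + 16.5017 = 30.5017 minutes.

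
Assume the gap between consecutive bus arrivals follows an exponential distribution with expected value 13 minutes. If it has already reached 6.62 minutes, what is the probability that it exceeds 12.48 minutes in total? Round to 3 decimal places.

0.637

The rate is λ = 1/13 = 0.0769231 per minute.
P(X > s+t | X > s) = e^(−λ(s+t))/e^(−λs) = e^(−λt), independent of s = 6.62.
P(X > 5.86) = e^(−0.45077) ≈ 0.637.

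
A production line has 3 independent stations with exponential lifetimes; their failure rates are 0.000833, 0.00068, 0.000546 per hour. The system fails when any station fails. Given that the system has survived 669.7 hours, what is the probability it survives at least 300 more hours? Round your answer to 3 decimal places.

0.539

Time to first failure ~ Exp(Σλ) with Σλ = 0.002059.
By memorylessness, P(T > 669.7+300 | T > 669.7) = P(T > 300) = e^(−0.002059·300) ≈ 0.539.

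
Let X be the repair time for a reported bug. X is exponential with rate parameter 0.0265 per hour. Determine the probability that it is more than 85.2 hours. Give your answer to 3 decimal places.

0.105

P(X > 85.2) = e^(−λ·85.2) = e^(−2.2578) ≈ 0.105.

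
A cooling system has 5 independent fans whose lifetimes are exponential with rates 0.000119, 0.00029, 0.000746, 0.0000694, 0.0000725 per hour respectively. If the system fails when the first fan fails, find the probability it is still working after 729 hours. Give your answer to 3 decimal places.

The time to first failure is exponential with rate Σλ = 0.000119 + 0.00029 + 0.000746 + 0.0000694 + 0.0000725 = 0.0012969.
P(min > 729) = e^(−0.0012969·729) = e^(−0.94544) ≈ 0.389.

0.389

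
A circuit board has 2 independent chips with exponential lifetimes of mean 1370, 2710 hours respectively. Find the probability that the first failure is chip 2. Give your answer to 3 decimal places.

Rates: λ_i = 1/mean_i → 0.000729927, 0.000369004; Σλ = 0.00109893.
P(chip 2 first) = λ_2/Σλ = 0.000369004/0.00109893 ≈ 0.336.

0.336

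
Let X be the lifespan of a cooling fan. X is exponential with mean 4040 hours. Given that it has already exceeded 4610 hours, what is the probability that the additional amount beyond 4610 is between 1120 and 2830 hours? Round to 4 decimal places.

0.2615

The rate is λ = 1/4040 = 0.000247525 per hour.
Memoryless: the residual past 4610 is again Exp(λ).
P(1120 < residual < 2830) = e^(−λ·1120) − e^(−λ·2830) = 0.75788 − 0.49634 ≈ 0.2615.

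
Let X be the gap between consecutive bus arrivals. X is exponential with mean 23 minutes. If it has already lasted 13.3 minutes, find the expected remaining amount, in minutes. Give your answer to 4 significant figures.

The rate is λ = 1/23 = 0.0434783 per minute.
By memorylessness, the remaining amount past any threshold is again Exp(λ) with mean 1/λ = 23 minutes.

23.00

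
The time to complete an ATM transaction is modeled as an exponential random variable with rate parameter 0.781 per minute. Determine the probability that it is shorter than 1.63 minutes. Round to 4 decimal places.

P(X ≤ 1.63) = 1 − e^(−λ·1.63) = 1 − e^(−1.273) ≈ 0.7200.

0.7200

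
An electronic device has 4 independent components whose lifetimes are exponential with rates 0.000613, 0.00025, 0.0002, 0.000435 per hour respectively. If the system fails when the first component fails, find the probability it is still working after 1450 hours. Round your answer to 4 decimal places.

The time to first failure is exponential with rate Σλ = 0.000613 + 0.00025 + 0.0002 + 0.000435 = 0.001498.
P(min > 1450) = e^(−0.001498·1450) = e^(−2.1721) ≈ 0.1139.

0.1139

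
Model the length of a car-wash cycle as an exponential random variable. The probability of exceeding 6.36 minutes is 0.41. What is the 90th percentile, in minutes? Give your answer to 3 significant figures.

e^(−λ·6.36) = 0.41 ⇒ λ = −ln(0.41)/6.36 = 0.140188.
90th percentile: 1 − e^(−λt) = 0.9, t = −ln(0.1)/λ = 16.4249 minutes.

16.4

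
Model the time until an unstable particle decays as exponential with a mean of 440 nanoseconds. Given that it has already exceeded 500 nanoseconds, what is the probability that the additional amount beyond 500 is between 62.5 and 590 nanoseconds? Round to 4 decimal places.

0.6060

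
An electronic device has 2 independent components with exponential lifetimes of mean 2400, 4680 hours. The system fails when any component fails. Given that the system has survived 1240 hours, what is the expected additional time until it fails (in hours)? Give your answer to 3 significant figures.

1590

First-failure rate Σλ = 1/2400 + 1/4680 = 0.000630342.
By memorylessness the expected residual is 1/Σλ = 1586.44 hours, regardless of the 1240 already elapsed.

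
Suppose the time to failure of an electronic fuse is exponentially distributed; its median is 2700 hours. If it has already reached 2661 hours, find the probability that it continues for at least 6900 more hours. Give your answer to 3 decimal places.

For an exponential, median = ln(2)/λ, so λ = ln 2 / 2700 = 0.000256721 per hour.
The exponential is memoryless, so the remaining time is again Exp(λ): the condition X > 2661 is irrelevant.
P(X > 6900) = e^(−1.7714) ≈ 0.170.

0.170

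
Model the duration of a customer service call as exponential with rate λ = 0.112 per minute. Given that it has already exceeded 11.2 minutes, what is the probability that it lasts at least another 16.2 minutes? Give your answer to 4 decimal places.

0.1629

P(X > s+t | X > s) = e^(−λ(s+t))/e^(−λs) = e^(−λt), independent of s = 11.2.
P(X > 16.2) = e^(−1.8144) ≈ 0.1629.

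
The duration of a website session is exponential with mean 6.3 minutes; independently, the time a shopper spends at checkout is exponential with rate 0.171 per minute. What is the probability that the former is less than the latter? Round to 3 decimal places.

λ_1 = 1/6.3 = 0.15873, λ_2 = 0.171.
For independent exponentials, P(the former < the latter) = λ_1/(λ_1+λ_2) = 0.15873/0.32973 ≈ 0.481.

0.481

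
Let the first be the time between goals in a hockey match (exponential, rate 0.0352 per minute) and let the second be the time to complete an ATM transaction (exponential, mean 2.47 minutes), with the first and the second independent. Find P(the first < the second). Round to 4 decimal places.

0.0800

λ_1 = 0.0352, λ_2 = 1/2.47 = 0.404858.
For independent exponentials, P(the first < the second) = λ_1/(λ_1+λ_2) = 0.0352/0.440058 ≈ 0.0800.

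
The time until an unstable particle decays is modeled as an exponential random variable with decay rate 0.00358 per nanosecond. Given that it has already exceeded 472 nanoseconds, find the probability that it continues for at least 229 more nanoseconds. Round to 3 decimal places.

By the memoryless property, P(X > 472+229 | X > 472) = P(X > 229).
P(X > 229) = e^(−0.81982) ≈ 0.441.

0.441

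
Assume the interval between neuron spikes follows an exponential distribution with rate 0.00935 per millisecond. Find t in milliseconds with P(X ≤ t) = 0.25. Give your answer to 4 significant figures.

30.77

Set 1 − e^(−λt) = 0.25, so t = −ln(0.75)/λ = 0.28768/0.00935 ≈ 30.7681 milliseconds.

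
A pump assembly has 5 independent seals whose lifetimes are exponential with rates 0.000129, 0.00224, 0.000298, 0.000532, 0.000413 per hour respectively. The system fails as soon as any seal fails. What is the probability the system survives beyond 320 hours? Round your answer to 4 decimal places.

0.3148

The time to first failure is exponential with rate Σλ = 0.000129 + 0.00224 + 0.000298 + 0.000532 + 0.000413 = 0.003612.
P(min > 320) = e^(−0.003612·320) = e^(−1.1558) ≈ 0.3148.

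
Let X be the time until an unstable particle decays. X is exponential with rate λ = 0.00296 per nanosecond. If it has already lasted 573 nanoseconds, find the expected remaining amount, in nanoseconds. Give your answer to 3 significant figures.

338

By memorylessness, the remaining amount past any threshold is again Exp(λ) with mean 1/λ = 337.838 nanoseconds.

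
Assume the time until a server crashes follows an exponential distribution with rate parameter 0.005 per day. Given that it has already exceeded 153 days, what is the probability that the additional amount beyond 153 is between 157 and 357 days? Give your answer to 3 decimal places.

Memoryless: the residual past 153 is again Exp(λ).
P(157 < residual < 357) = e^(−λ·157) − e^(−λ·357) = 0.45612 − 0.16780 ≈ 0.288.

0.288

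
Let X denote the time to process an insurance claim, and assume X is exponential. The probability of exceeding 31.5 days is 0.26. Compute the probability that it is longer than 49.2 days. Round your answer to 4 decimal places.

0.1220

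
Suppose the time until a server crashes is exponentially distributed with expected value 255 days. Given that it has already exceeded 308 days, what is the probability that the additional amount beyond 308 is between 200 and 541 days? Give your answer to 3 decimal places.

The rate is λ = 1/255 = 0.00392157 per day.
Memoryless: the residual past 308 is again Exp(λ).
P(200 < residual < 541) = e^(−λ·200) − e^(−λ·541) = 0.45643 − 0.11984 ≈ 0.337.

0.337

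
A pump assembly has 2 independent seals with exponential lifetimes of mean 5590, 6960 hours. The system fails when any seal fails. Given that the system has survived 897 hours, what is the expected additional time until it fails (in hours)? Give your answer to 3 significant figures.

First-failure rate Σλ = 1/5590 + 1/6960 = 0.000322569.
By memorylessness the expected residual is 1/Σλ = 3100.11 hours, regardless of the 897 already elapsed.

3100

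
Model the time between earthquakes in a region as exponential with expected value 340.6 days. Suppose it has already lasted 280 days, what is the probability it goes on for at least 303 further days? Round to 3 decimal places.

0.411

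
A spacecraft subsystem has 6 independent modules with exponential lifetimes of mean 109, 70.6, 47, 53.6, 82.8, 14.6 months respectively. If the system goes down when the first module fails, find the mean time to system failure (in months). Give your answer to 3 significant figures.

6.95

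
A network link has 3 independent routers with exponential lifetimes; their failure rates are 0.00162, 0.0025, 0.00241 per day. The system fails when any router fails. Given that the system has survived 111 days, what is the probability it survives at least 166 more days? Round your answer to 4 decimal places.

0.3382

Time to first failure ~ Exp(Σλ) with Σλ = 0.00653.
By memorylessness, P(T > 111+166 | T > 111) = P(T > 166) = e^(−0.00653·166) ≈ 0.3382.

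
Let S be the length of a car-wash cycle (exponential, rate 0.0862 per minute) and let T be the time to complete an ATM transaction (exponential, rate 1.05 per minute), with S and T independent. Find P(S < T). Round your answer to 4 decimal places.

0.0759

λ_1 = 0.0862, λ_2 = 1.05.
For independent exponentials, P(S < T) = λ_1/(λ_1+λ_2) = 0.0862/1.1362 ≈ 0.0759.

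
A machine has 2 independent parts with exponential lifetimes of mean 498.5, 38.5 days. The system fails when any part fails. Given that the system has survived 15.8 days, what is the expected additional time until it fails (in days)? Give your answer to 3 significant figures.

35.7

First-failure rate Σλ = 1/498.5 + 1/38.5 = 0.02798.
By memorylessness the expected residual is 1/Σλ = 35.7398 days, regardless of the 15.8 already elapsed.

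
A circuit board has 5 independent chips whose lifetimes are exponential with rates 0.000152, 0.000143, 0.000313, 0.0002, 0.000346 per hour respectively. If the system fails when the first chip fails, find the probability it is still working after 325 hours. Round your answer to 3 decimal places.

0.687

The time to first failure is exponential with rate Σλ = 0.000152 + 0.000143 + 0.000313 + 0.0002 + 0.000346 = 0.001154.
P(min > 325) = e^(−0.001154·325) = e^(−0.37505) ≈ 0.687.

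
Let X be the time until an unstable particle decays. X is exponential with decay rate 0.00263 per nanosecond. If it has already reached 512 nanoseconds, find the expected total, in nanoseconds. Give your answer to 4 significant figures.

892.2

By memorylessness, E[X | X > 512] = 512 + 1/λ = 512 + 380.228 = 892.228 nanoseconds.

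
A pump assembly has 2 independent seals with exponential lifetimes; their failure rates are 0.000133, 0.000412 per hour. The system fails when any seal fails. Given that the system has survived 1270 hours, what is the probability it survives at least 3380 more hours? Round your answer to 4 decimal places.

Time to first failure ~ Exp(Σλ) with Σλ = 0.000545.
By memorylessness, P(T > 1270+3380 | T > 1270) = P(T > 3380) = e^(−0.000545·3380) ≈ 0.1585.

0.1585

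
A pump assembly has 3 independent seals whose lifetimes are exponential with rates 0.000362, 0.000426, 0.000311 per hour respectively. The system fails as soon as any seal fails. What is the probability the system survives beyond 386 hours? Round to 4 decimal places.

0.6543

The time to first failure is exponential with rate Σλ = 0.000362 + 0.000426 + 0.000311 = 0.001099.
P(min > 386) = e^(−0.001099·386) = e^(−0.42421) ≈ 0.6543.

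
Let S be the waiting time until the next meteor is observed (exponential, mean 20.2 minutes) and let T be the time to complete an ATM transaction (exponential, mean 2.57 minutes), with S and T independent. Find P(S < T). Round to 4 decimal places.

λ_1 = 1/20.2 = 0.049505, λ_2 = 1/2.57 = 0.389105.
For independent exponentials, P(S < T) = λ_1/(λ_1+λ_2) = 0.049505/0.43861 ≈ 0.1129.

0.1129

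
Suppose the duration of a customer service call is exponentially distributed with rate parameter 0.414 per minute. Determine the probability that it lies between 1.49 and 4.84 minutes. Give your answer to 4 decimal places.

P(1.49 < X < 4.84) = e^(−λ·1.49) − e^(−λ·4.84) = 0.53964 − 0.13483 ≈ 0.4048.

0.4048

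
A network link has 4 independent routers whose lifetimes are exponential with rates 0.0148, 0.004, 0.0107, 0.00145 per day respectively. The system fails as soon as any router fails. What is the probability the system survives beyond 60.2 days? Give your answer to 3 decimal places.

0.155

The time to first failure is exponential with rate Σλ = 0.0148 + 0.004 + 0.0107 + 0.00145 = 0.03095.
P(min > 60.2) = e^(−0.03095·60.2) = e^(−1.8632) ≈ 0.155.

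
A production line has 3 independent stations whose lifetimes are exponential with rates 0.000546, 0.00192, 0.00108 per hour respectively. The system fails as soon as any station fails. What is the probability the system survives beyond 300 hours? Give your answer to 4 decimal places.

The time to first failure is exponential with rate Σλ = 0.000546 + 0.00192 + 0.00108 = 0.003546.
P(min > 300) = e^(−0.003546·300) = e^(−1.0638) ≈ 0.3451.

0.3451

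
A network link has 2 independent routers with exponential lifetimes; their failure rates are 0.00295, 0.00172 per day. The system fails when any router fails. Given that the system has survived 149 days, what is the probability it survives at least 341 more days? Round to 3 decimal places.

Time to first failure ~ Exp(Σλ) with Σλ = 0.00467.
By memorylessness, P(T > 149+341 | T > 149) = P(T > 341) = e^(−0.00467·341) ≈ 0.203.

0.203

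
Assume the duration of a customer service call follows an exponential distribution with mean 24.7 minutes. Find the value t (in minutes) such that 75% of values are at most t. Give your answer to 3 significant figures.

The rate is λ = 1/24.7 = 0.0404858 per minute.
Set 1 − e^(−λt) = 0.75, so t = −ln(0.25)/λ = 1.3863/0.0404858 ≈ 34.2415 minutes.

34.2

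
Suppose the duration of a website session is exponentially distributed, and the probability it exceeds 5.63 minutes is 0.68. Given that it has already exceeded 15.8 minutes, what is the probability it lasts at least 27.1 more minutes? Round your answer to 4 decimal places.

From e^(−λ·5.63) = 0.68, λ = −ln(0.68)/5.63 = 0.0685013.
Memoryless: P(X > 15.8+27.1 | X > 15.8) = P(X > 27.1) = e^(−0.0685013·27.1) ≈ 0.1562.

0.1562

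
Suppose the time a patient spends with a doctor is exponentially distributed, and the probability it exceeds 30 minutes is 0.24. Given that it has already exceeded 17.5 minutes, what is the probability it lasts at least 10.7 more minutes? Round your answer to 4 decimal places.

0.6011

From e^(−λ·30) = 0.24, λ = −ln(0.24)/30 = 0.0475705.
Memoryless: P(X > 17.5+10.7 | X > 17.5) = P(X > 10.7) = e^(−0.0475705·10.7) ≈ 0.6011.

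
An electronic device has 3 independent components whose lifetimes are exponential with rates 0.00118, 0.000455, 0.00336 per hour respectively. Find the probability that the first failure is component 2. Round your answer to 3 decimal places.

0.091

The time to first failure is exponential with rate Σλ = 0.00118 + 0.000455 + 0.00336 = 0.004995.
P(component 2 first) = λ_2/Σλ = 0.000455/0.004995 ≈ 0.091.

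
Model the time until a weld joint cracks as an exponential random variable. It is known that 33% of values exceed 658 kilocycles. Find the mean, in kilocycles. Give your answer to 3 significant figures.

e^(−λ·658) = 0.33 ⇒ λ = −ln(0.33)/658 = 0.0016849.
Mean = 1/λ = 593.508 kilocycles.

594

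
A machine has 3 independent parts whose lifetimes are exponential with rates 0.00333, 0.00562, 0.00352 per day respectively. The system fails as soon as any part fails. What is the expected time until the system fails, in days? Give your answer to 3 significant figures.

The time to first failure is exponential with rate Σλ = 0.00333 + 0.00562 + 0.00352 = 0.01247.
E[min] = 1/Σλ = 1/0.01247 = 80.1925 days.

80.2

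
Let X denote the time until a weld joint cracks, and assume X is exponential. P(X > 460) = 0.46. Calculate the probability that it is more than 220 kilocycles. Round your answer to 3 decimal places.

e^(−λ·460) = 0.46 ⇒ λ = −ln(0.46)/460 = 0.00168811.
P(X > 220) = e^(−0.00168811·220) = e^(−0.37138) ≈ 0.690.

0.690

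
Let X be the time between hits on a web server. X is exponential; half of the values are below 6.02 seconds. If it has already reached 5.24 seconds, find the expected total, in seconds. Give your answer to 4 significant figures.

For an exponential, median = ln(2)/λ, so λ = ln 2 / 6.02 = 0.115141 per second.
By memorylessness, E[X | X > 5.24] = 5.24 + 1/λ = 5.24 + 8.68502 = 13.925 seconds.

13.93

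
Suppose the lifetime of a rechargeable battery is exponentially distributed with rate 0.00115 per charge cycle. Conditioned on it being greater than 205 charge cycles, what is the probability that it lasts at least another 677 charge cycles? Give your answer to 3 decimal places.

The exponential is memoryless, so the remaining time is again Exp(λ): the condition X > 205 is irrelevant.
P(X > 677) = e^(−0.77855) ≈ 0.459.

0.459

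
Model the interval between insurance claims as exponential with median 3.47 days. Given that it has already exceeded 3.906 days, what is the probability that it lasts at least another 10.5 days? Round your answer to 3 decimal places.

For an exponential, median = ln(2)/λ, so λ = ln 2 / 3.47 = 0.199754 per day.
The exponential is memoryless, so the remaining time is again Exp(λ): the condition X > 3.906 is irrelevant.
P(X > 10.5) = e^(−2.0974) ≈ 0.123.

0.123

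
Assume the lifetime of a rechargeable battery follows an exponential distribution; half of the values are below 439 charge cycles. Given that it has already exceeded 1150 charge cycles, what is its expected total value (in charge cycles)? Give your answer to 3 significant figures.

1780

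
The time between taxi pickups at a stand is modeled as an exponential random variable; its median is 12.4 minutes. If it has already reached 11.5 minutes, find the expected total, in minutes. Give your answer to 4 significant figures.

For an exponential, median = ln(2)/λ, so λ = ln 2 / 12.4 = 0.055899 per minute.
By memorylessness, E[X | X > 11.5] = 11.5 + 1/λ = 11.5 + 17.8894 = 29.3894 minutes.

29.39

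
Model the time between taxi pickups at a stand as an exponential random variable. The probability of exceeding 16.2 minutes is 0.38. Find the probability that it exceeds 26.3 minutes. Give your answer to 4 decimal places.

0.2079

e^(−λ·16.2) = 0.38 ⇒ λ = −ln(0.38)/16.2 = 0.0597274.
P(X > 26.3) = e^(−0.0597274·26.3) = e^(−1.5708) ≈ 0.2079.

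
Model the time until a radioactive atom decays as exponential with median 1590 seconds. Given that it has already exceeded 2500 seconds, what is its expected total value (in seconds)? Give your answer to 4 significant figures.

4794

For an exponential, median = ln(2)/λ, so λ = ln 2 / 1590 = 0.000435942 per second.
By memorylessness, E[X | X > 2500] = 2500 + 1/λ = 2500 + 2293.89 = 4793.89 seconds.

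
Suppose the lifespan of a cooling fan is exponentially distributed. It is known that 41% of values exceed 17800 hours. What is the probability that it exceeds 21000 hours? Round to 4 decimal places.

0.3493

e^(−λ·17800) = 0.41 ⇒ λ = −ln(0.41)/17800 = 0.0000500898.
P(X > 21000) = e^(−0.0000500898·21000) = e^(−1.0519) ≈ 0.3493.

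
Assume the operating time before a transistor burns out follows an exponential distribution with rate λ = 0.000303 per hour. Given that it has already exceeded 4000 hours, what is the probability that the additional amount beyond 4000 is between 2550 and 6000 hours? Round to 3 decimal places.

0.299

Memoryless: the residual past 4000 is again Exp(λ).
P(2550 < residual < 6000) = e^(−λ·2550) − e^(−λ·6000) = 0.46179 − 0.16235 ≈ 0.299.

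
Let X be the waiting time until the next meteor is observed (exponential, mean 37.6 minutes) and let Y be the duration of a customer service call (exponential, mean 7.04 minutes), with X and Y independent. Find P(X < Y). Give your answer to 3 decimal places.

0.158

λ_1 = 1/37.6 = 0.0265957, λ_2 = 1/7.04 = 0.142045.
For independent exponentials, P(X < Y) = λ_1/(λ_1+λ_2) = 0.0265957/0.168641 ≈ 0.158.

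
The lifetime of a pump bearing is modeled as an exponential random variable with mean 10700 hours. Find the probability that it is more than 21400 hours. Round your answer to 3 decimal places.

The rate is λ = 1/10700 = 0.0000934579 per hour.
P(X > 21400) = e^(−λ·21400) = e^(−2) ≈ 0.135.

0.135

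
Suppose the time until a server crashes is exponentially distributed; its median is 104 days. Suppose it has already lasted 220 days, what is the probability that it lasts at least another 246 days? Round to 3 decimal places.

For an exponential, median = ln(2)/λ, so λ = ln 2 / 104 = 0.00666488 per day.
P(X > s+t | X > s) = e^(−λ(s+t))/e^(−λs) = e^(−λt), independent of s = 220.
P(X > 246) = e^(−1.6396) ≈ 0.194.

0.194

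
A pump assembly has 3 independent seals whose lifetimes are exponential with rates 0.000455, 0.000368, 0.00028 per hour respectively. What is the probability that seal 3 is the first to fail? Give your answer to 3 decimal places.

The time to first failure is exponential with rate Σλ = 0.000455 + 0.000368 + 0.00028 = 0.001103.
P(seal 3 first) = λ_3/Σλ = 0.00028/0.001103 ≈ 0.254.

0.254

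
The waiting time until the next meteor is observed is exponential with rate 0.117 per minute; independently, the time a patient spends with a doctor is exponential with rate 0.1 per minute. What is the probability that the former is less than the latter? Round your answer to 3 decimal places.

0.539

λ_1 = 0.117, λ_2 = 0.1.
For independent exponentials, P(the former < the latter) = λ_1/(λ_1+λ_2) = 0.117/0.217 ≈ 0.539.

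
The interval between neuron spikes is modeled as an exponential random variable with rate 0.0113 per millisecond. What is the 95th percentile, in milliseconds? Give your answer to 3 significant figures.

Set 1 − e^(−λt) = 0.95, so t = −ln(0.05)/λ = 2.9957/0.0113 ≈ 265.109 milliseconds.

265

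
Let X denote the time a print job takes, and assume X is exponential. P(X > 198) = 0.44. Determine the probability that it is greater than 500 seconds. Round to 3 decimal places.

0.126

e^(−λ·198) = 0.44 ⇒ λ = −ln(0.44)/198 = 0.00414637.
P(X > 500) = e^(−0.00414637·500) = e^(−2.0732) ≈ 0.126.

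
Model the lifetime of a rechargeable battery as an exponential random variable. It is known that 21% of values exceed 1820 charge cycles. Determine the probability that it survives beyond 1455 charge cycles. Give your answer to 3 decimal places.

e^(−λ·1820) = 0.21 ⇒ λ = −ln(0.21)/1820 = 0.000857499.
P(X > 1455) = e^(−0.000857499·1455) = e^(−1.2477) ≈ 0.287.

0.287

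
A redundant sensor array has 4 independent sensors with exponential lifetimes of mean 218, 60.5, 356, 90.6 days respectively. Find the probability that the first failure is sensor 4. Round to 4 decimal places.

Rates: λ_i = 1/mean_i → 0.00458716, 0.0165289, 0.00280899, 0.0110375; Σλ = 0.0349626.
P(sensor 4 first) = λ_4/Σλ = 0.0110375/0.0349626 ≈ 0.3157.

0.3157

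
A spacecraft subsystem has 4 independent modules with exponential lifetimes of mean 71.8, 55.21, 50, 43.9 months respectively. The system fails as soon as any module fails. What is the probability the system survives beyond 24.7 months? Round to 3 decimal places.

0.158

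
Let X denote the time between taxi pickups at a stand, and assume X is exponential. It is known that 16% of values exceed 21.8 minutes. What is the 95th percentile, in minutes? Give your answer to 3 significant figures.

e^(−λ·21.8) = 0.16 ⇒ λ = −ln(0.16)/21.8 = 0.0840634.
95th percentile: 1 − e^(−λt) = 0.95, t = −ln(0.05)/λ = 35.6366 minutes.

35.6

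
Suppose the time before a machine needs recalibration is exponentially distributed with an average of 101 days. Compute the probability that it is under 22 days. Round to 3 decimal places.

0.196

The rate is λ = 1/101 = 0.00990099 per day.
P(X ≤ 22) = 1 − e^(−λ·22) = 1 − e^(−0.21782) ≈ 0.196.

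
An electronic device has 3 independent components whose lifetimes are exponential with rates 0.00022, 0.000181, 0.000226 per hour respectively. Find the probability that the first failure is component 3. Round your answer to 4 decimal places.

The time to first failure is exponential with rate Σλ = 0.00022 + 0.000181 + 0.000226 = 0.000627.
P(component 3 first) = λ_3/Σλ = 0.000226/0.000627 ≈ 0.3604.

0.3604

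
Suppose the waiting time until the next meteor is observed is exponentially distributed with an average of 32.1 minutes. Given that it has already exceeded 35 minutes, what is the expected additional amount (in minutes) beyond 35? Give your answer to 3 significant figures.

32.1

The rate is λ = 1/32.1 = 0.0311526 per minute.
By memorylessness, the remaining amount past any threshold is again Exp(λ) with mean 1/λ = 32.1 minutes.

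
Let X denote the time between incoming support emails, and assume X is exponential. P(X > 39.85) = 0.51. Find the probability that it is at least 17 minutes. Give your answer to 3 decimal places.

0.750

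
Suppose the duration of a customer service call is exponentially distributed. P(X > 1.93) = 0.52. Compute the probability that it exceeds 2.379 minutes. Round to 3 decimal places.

e^(−λ·1.93) = 0.52 ⇒ λ = −ln(0.52)/1.93 = 0.338822.
P(X > 2.379) = e^(−0.338822·2.379) = e^(−0.80606) ≈ 0.447.

0.447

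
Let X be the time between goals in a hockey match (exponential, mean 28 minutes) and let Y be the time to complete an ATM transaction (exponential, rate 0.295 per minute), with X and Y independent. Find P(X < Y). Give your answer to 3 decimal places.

0.108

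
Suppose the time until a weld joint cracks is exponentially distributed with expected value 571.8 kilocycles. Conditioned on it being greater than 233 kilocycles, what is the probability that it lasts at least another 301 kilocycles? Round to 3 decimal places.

0.591

The rate is λ = 1/571.8 = 0.00174886 per kilocycle.
The exponential is memoryless, so the remaining time is again Exp(λ): the condition X > 233 is irrelevant.
P(X > 301) = e^(−0.52641) ≈ 0.591.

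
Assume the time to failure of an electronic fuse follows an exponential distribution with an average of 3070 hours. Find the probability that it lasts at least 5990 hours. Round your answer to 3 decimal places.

0.142

The rate is λ = 1/3070 = 0.000325733 per hour.
P(X > 5990) = e^(−λ·5990) = e^(−1.9511) ≈ 0.142.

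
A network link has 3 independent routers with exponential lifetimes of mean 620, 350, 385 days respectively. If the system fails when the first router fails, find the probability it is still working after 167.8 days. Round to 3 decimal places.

0.305

The first failure time is exponential with rate Σλ_i = 1/620 + 1/350 + 1/385 = 0.00706745 per day.
P(min > 167.8) = e^(−0.00706745·167.8) = e^(−1.1859) ≈ 0.305.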